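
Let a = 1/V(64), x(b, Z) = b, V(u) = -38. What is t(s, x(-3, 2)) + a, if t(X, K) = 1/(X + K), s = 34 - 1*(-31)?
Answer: -6/589 ≈ -0.010187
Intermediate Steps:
s = 65 (s = 34 + 31 = 65)
a = -1/38 (a = 1/(-38) = -1/38 ≈ -0.026316)
t(X, K) = 1/(K + X)
t(s, x(-3, 2)) + a = 1/(-3 + 65) - 1/38 = 1/62 - 1/38 = -6/589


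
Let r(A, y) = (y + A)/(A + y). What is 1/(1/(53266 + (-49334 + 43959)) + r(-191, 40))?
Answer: 47891/47892 ≈ 0.99998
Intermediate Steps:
r(A, y) = 1 (r(A, y) = (A + y)/(A + y) = 1)
1/(1/(53266 + (-49334 + 43959)) + r(-191, 40)) = 1/(1/(53266 + (-49334 + 43959)) + 1) = 1/(1/(53266 - 5375) + 1) = 1/(1/47891 + 1) = 1/(47892/47891) = 47891/47892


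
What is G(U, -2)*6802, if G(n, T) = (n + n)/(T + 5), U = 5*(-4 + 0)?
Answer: -272080/3 ≈ -90693.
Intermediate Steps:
U = -20 (U = 5*(-4) = -20)
G(n, T) = 2*n/(5 + T) (G(n, T) = (2*n)/(5 + T) = 2*n/(5 + T))
G(U, -2)*6802 = (2*(-20)/(5 - 2))*6802 = (2*(-20)/3)*6802 = (2*(-20)*(1/3))*6802 = -40/3*6802 = -272080/3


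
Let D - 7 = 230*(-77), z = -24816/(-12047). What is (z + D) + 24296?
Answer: 79450687/12047 ≈ 6595.1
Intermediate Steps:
z = 24816/12047 (z = -24816*(-1/12047) = 24816/12047 ≈ 2.0599)
D = -17703 (D = 7 + 230*(-77) = 7 - 17710 = -17703)
(z + D) + 24296 = (24816/12047 - 17703) + 24296 = -213243225/12047 + 24296 = 79450687/12047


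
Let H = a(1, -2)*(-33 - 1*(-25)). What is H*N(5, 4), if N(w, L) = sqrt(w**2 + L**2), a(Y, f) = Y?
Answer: -8*sqrt(41) ≈ -51.225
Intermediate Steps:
N(w, L) = sqrt(L**2 + w**2)
H = -8 (H = 1*(-33 - 1*(-25)) = 1*(-33 + 25) = 1*(-8) = -8)
H*N(5, 4) = -8*sqrt(4**2 + 5**2) = -8*sqrt(16 + 25) = -8*sqrt(41)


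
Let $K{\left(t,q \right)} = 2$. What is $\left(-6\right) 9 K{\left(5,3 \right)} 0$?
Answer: $0$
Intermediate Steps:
$\left(-6\right) 9 K{\left(5,3 \right)} 0 = \left(-6\right) 9 \cdot 2 \cdot 0 = \left(-54\right) 0 = 0$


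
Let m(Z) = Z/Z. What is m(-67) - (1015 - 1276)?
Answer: 262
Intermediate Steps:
m(Z) = 1
m(-67) - (1015 - 1276) = 1 - (1015 - 1276) = 1 - 1*(-261) = 1 + 261 = 262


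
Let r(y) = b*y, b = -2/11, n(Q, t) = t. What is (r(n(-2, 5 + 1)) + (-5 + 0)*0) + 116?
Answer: 1264/11 ≈ 114.91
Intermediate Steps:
b = -2/11 (b = -2*1/11 = -2/11 ≈ -0.18182)
r(y) = -2*y/11
(r(n(-2, 5 + 1)) + (-5 + 0)*0) + 116 = (-2*(5 + 1)/11 + (-5 + 0)*0) + 116 = (-2/11*6 - 5*0) + 116 = (-12/11 + 0) + 116 = -12/11 + 116 = 1264/11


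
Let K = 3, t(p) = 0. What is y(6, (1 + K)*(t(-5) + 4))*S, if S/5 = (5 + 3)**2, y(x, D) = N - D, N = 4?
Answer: -3840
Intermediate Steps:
y(x, D) = 4 - D
S = 320 (S = 5*(5 + 3)**2 = 5*8**2 = 5*64 = 320)
y(6, (1 + K)*(t(-5) + 4))*S = (4 - (1 + 3)*(0 + 4))*320 = (4 - 4*4)*320 = (4 - 1*16)*320 = (4 - 16)*320 = -12*320 = -3840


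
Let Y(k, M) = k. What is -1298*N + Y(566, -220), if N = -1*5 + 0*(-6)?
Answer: 7056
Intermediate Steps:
N = -5 (N = -5 + 0 = -5)
-1298*N + Y(566, -220) = -1298*(-5) + 566 = 6490 + 566 = 7056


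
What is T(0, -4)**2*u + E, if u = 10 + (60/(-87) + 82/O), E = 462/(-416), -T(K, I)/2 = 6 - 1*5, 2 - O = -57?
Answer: 14837015/355888 ≈ 41.690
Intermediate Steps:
O = 59 (O = 2 - 1*(-57) = 2 + 57 = 59)
T(K, I) = -2 (T(K, I) = -2*(6 - 1*5) = -2*(6 - 5) = -2*1 = -2)
E = -231/208 (E = 462*(-1/416) = -231/208 ≈ -1.1106)
u = 18308/1711 (u = 10 + (60/(-87) + 82/59) = 10 + (60*(-1/87) + 82*(1/59)) = 10 + (-20/29 + 82/59) = 10 + 1198/1711 = 18308/1711 ≈ 10.700)
T(0, -4)**2*u + E = (-2)**2*(18308/1711) - 231/208 = 4*(18308/1711) - 231/208 = 73232/1711 - 231/208 = 14837015/355888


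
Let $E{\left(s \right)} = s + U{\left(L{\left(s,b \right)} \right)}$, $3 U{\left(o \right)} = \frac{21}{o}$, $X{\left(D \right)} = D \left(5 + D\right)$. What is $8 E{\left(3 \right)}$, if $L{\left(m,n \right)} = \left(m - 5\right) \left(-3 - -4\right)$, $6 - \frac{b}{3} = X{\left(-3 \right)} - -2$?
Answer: $-4$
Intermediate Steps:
$b = 30$ ($b = 18 - 3 \left(- 3 \left(5 - 3\right) - -2\right) = 18 - 3 \left(\left(-3\right) 2 + 2\right) = 18 - 3 \left(-6 + 2\right) = 18 - -12 = 18 + 12 = 30$)
$L{\left(m,n \right)} = -5 + m$ ($L{\left(m,n \right)} = \left(-5 + m\right) \left(-3 + 4\right) = \left(-5 + m\right) 1 = -5 + m$)
$U{\left(o \right)} = \frac{7}{o}$ ($U{\left(o \right)} = \frac{21 \frac{1}{o}}{3} = \frac{7}{o}$)
$E{\left(s \right)} = s + \frac{7}{-5 + s}$
$8 E{\left(3 \right)} = 8 \frac{7 + 3 \left(-5 + 3\right)}{-5 + 3} = 8 \frac{7 + 3 \left(-2\right)}{-2} = 8 \left(- \frac{7 - 6}{2}\right) = 8 \left(\left(- \frac{1}{2}\right) 1\right) = 8 \left(- \frac{1}{2}\right) = -4$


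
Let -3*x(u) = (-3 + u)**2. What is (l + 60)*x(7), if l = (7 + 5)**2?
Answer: -1088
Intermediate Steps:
l = 144 (l = 12**2 = 144)
x(u) = -(-3 + u)**2/3
(l + 60)*x(7) = (144 + 60)*(-(-3 + 7)**2/3) = 204*(-1/3*4**2) = 204*(-1/3*16) = 204*(-16/3) = -1088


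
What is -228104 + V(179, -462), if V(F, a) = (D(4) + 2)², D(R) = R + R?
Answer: -228004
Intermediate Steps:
D(R) = 2*R
V(F, a) = 100 (V(F, a) = (2*4 + 2)² = (8 + 2)² = 10² = 100)
-228104 + V(179, -462) = -228104 + 100 = -228004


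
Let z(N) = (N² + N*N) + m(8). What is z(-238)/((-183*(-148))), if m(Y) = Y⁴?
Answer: 9782/2257 ≈ 4.3341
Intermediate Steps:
z(N) = 4096 + 2*N² (z(N) = (N² + N*N) + 8⁴ = (N² + N²) + 4096 = 2*N² + 4096 = 4096 + 2*N²)
z(-238)/((-183*(-148))) = (4096 + 2*(-238)²)/((-183*(-148))) = (4096 + 2*56644)/27084 = (4096 + 113288)*(1/27084) = 117384*(1/27084) = 9782/2257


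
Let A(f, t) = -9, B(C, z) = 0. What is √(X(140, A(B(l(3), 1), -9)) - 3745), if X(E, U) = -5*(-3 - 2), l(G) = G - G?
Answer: 2*I*√930 ≈ 60.992*I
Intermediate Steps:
l(G) = 0
X(E, U) = 25 (X(E, U) = -5*(-5) = 25)
√(X(140, A(B(l(3), 1), -9)) - 3745) = √(25 - 3745) = √(-3720) = 2*I*√930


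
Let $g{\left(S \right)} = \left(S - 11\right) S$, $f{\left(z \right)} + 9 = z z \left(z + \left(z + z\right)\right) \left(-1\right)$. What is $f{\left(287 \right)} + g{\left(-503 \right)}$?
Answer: $-70661176$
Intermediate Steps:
$f{\left(z \right)} = -9 - 3 z^{3}$ ($f{\left(z \right)} = -9 + z z \left(z + \left(z + z\right)\right) \left(-1\right) = -9 + z z \left(z + 2 z\right) \left(-1\right) = -9 + z z 3 z \left(-1\right) = -9 + z 3 z^{2} \left(-1\right) = -9 + 3 z^{3} \left(-1\right) = -9 - 3 z^{3}$)
$g{\left(S \right)} = S \left(-11 + S\right)$ ($g{\left(S \right)} = \left(-11 + S\right) S = S \left(-11 + S\right)$)
$f{\left(287 \right)} + g{\left(-503 \right)} = \left(-9 - 3 \cdot 287^{3}\right) - 503 \left(-11 - 503\right) = \left(-9 - 70919709\right) - -258542 = \left(-9 - 70919709\right) + 258542 = -70919718 + 258542 = -70661176$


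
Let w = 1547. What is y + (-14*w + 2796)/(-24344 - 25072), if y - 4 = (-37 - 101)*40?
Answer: -136279897/24708 ≈ -5515.6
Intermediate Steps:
y = -5516 (y = 4 + (-37 - 101)*40 = 4 - 138*40 = 4 - 5520 = -5516)
y + (-14*w + 2796)/(-24344 - 25072) = -5516 + (-14*1547 + 2796)/(-24344 - 25072) = -5516 + (-21658 + 2796)/(-49416) = -5516 - 18862*(-1/49416) = -5516 + 9431/24708 = -136279897/24708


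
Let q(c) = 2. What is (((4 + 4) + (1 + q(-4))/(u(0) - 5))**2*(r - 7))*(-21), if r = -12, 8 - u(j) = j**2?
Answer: 32319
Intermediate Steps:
u(j) = 8 - j**2
(((4 + 4) + (1 + q(-4))/(u(0) - 5))**2*(r - 7))*(-21) = (((4 + 4) + (1 + 2)/((8 - 1*0**2) - 5))**2*(-12 - 7))*(-21) = ((8 + 3/((8 - 1*0) - 5))**2*(-19))*(-21) = ((8 + 3/((8 + 0) - 5))**2*(-19))*(-21) = ((8 + 3/(8 - 5))**2*(-19))*(-21) = ((8 + 3/3)**2*(-19))*(-21) = ((8 + 3*(1/3))**2*(-19))*(-21) = ((8 + 1)**2*(-19))*(-21) = (9**2*(-19))*(-21) = (81*(-19))*(-21) = -1539*(-21) = 32319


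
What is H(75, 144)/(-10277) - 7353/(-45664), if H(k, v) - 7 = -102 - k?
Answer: 83329661/469288928 ≈ 0.17757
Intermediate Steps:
H(k, v) = -95 - k (H(k, v) = 7 + (-102 - k) = -95 - k)
H(75, 144)/(-10277) - 7353/(-45664) = (-95 - 1*75)/(-10277) - 7353/(-45664) = (-95 - 75)*(-1/10277) - 7353*(-1/45664) = -170*(-1/10277) + 7353/45664 = 170/10277 + 7353/45664 = 83329661/469288928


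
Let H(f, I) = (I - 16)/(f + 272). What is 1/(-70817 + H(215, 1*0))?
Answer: -487/34487895 ≈ -1.4121e-5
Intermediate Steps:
H(f, I) = (-16 + I)/(272 + f)
1/(-70817 + H(215, 1*0)) = 1/(-70817 + (-16 + 1*0)/(272 + 215)) = 1/(-70817 + (-16 + 0)/487) = 1/(-70817 + (1/487)*(-16)) = 1/(-70817 - 16/487) = 1/(-34487895/487) = -487/34487895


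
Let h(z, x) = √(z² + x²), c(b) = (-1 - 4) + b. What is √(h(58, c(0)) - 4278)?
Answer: √(-4278 + √3389) ≈ 64.96*I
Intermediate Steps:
c(b) = -5 + b
h(z, x) = √(x² + z²)
√(h(58, c(0)) - 4278) = √(√((-5 + 0)² + 58²) - 4278) = √(√((-5)² + 3364) - 4278) = √(√(25 + 3364) - 4278) = √(√3389 - 4278) = √(-4278 + √3389)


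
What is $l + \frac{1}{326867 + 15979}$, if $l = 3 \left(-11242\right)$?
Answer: $- \frac{11562824195}{342846} \approx -33726.0$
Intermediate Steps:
$l = -33726$
$l + \frac{1}{326867 + 15979} = -33726 + \frac{1}{326867 + 15979} = -33726 + \frac{1}{342846} = - \frac{11562824195}{342846}$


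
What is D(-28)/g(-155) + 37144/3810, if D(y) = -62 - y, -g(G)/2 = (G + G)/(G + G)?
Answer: 50957/1905 ≈ 26.749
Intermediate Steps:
g(G) = -2 (g(G) = -2*(G + G)/(G + G) = -2*2*G/(2*G) = -2*2*G*1/(2*G) = -2*1 = -2)
D(-28)/g(-155) + 37144/3810 = (-62 - 1*(-28))/(-2) + 37144/3810 = (-62 + 28)*(-1/2) + 37144*(1/3810) = -34*(-1/2) + 18572/1905 = 17 + 18572/1905 = 50957/1905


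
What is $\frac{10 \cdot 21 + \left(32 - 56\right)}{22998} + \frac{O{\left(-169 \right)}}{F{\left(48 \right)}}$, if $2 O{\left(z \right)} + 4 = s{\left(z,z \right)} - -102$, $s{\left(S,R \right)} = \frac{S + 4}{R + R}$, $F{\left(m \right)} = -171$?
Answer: $- \frac{124013261}{443079468} \approx -0.27989$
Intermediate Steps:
$s{\left(S,R \right)} = \frac{4 + S}{2 R}$
$O{\left(z \right)} = 49 + \frac{4 + z}{4 z}$ ($O{\left(z \right)} = -2 + \frac{\frac{4 + z}{2 z} - -102}{2} = -2 + \frac{\frac{4 + z}{2 z} + 102}{2} = -2 + \frac{102 + \frac{4 + z}{2 z}}{2} = -2 + \left(51 + \frac{4 + z}{4 z}\right) = 49 + \frac{4 + z}{4 z}$)
$\frac{10 \cdot 21 + \left(32 - 56\right)}{22998} + \frac{O{\left(-169 \right)}}{F{\left(48 \right)}} = \frac{10 \cdot 21 + \left(32 - 56\right)}{22998} + \frac{\frac{197}{4} + \frac{1}{-169}}{-171} = \left(210 - 24\right) \frac{1}{22998} + \left(\frac{197}{4} - \frac{1}{169}\right) \left(- \frac{1}{171}\right) = 186 \cdot \frac{1}{22998} + \frac{33289}{676} \left(- \frac{1}{171}\right) = \frac{31}{3833} - \frac{33289}{115596} = - \frac{124013261}{443079468}$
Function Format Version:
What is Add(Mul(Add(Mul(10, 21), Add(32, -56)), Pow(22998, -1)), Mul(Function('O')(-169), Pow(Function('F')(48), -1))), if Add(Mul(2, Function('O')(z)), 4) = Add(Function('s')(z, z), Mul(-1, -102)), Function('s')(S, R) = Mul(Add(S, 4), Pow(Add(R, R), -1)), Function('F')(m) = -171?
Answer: Rational(-124013261, 443079468) ≈ -0.27989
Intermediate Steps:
Function('s')(S, R) = Mul(Rational(1, 2), Pow(R, -1), Add(4, S)) (Function('s')(S, R) = Mul(Add(4, S), Pow(Mul(2, R), -1)) = Mul(Add(4, S), Mul(Rational(1, 2), Pow(R, -1))) = Mul(Rational(1, 2), Pow(R, -1), Add(4, S)))
Function('O')(z) = Add(49, Mul(Rational(1, 4), Pow(z, -1), Add(4, z))) (Function('O')(z) = Add(-2, Mul(Rational(1, 2), Add(Mul(Rational(1, 2), Pow(z, -1), Add(4, z)), Mul(-1, -102)))) = Add(-2, Mul(Rational(1, 2), Add(Mul(Rational(1, 2), Pow(z, -1), Add(4, z)), 102))) = Add(-2, Mul(Rational(1, 2), Add(102, Mul(Rational(1, 2), Pow(z, -1), Add(4, z))))) = Add(-2, Add(51, Mul(Rational(1, 4), Pow(z, -1), Add(4, z)))) = Add(49, Mul(Rational(1, 4), Pow(z, -1), Add(4, z))))
Add(Mul(Add(Mul(10, 21), Add(32, -56)), Pow(22998, -1)), Mul(Function('O')(-169), Pow(Function('F')(48), -1))) = Add(Mul(Add(Mul(10, 21), Add(32, -56)), Pow(22998, -1)), Mul(Add(Rational(197, 4), Pow(-169, -1)), Pow(-171, -1))) = Add(Mul(Add(210, -24), Rational(1, 22998)), Mul(Add(Rational(197, 4), Rational(-1, 169)), Rational(-1, 171))) = Add(Mul(186, Rational(1, 22998)), Mul(Rational(33289, 676), Rational(-1, 171))) = Add(Rational(31, 3833), Rational(-33289, 115596)) = Rational(-124013261, 443079468)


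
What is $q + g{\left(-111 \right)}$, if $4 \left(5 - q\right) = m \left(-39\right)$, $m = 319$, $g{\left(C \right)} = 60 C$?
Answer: $- \frac{14179}{4} \approx -3544.8$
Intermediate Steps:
$q = \frac{12461}{4}$ ($q = 5 - \frac{319 \left(-39\right)}{4} = 5 - - \frac{12441}{4} = 5 + \frac{12441}{4} = \frac{12461}{4} \approx 3115.3$)
$q + g{\left(-111 \right)} = \frac{12461}{4} + 60 \left(-111\right) = \frac{12461}{4} - 6660 = - \frac{14179}{4}$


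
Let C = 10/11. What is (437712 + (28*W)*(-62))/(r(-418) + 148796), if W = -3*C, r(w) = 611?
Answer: 4866912/1643477 ≈ 2.9613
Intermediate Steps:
C = 10/11 (C = 10*(1/11) = 10/11 ≈ 0.90909)
W = -30/11 (W = -3*10/11 = -30/11 ≈ -2.7273)
(437712 + (28*W)*(-62))/(r(-418) + 148796) = (437712 + (28*(-30/11))*(-62))/(611 + 148796) = (437712 - 840/11*(-62))/149407 = (437712 + 52080/11)*(1/149407) = (4866912/11)*(1/149407) = 4866912/1643477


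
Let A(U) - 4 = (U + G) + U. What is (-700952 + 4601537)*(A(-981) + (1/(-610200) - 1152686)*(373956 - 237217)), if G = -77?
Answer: -25010024324013831097021/40680 ≈ -6.1480e+17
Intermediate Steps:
A(U) = -73 + 2*U (A(U) = 4 + ((U - 77) + U) = 4 + ((-77 + U) + U) = 4 + (-77 + 2*U) = -73 + 2*U)
(-700952 + 4601537)*(A(-981) + (1/(-610200) - 1152686)*(373956 - 237217)) = (-700952 + 4601537)*((-73 + 2*(-981)) + (1/(-610200) - 1152686)*(373956 - 237217)) = 3900585*((-73 - 1962) + (-1/610200 - 1152686)*136739) = 3900585*(-2035 - 703368997201/610200*136739) = 3900585*(-2035 - 96177973308267539/610200) = 3900585*(-96177974550024539/610200) = -25010024324013831097021/40680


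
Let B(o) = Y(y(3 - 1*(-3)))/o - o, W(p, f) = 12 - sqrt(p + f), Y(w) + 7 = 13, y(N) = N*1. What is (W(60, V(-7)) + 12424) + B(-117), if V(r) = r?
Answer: 489565/39 - sqrt(53) ≈ 12546.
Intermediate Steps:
y(N) = N
Y(w) = 6 (Y(w) = -7 + 13 = 6)
W(p, f) = 12 - sqrt(f + p)
B(o) = -o + 6/o (B(o) = 6/o - o = -o + 6/o)
(W(60, V(-7)) + 12424) + B(-117) = ((12 - sqrt(-7 + 60)) + 12424) + (-1*(-117) + 6/(-117)) = ((12 - sqrt(53)) + 12424) + (117 + 6*(-1/117)) = (12436 - sqrt(53)) + (117 - 2/39) = (12436 - sqrt(53)) + 4561/39 = 489565/39 - sqrt(53)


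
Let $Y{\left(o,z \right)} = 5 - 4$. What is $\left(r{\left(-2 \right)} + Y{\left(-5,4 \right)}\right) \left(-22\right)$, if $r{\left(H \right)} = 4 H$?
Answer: $154$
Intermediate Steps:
$Y{\left(o,z \right)} = 1$
$\left(r{\left(-2 \right)} + Y{\left(-5,4 \right)}\right) \left(-22\right) = \left(4 \left(-2\right) + 1\right) \left(-22\right) = \left(-8 + 1\right) \left(-22\right) = \left(-7\right) \left(-22\right) = 154$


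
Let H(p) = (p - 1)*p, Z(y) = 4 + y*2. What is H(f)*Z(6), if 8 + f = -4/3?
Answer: 13888/9 ≈ 1543.1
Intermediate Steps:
f = -28/3 (f = -8 - 4/3 = -28/3 ≈ -9.3333)
Z(y) = 4 + 2*y
H(p) = p*(-1 + p) (H(p) = (-1 + p)*p = p*(-1 + p))
H(f)*Z(6) = (-28*(-1 - 28/3)/3)*(4 + 2*6) = (-28/3*(-31/3))*(4 + 12) = (868/9)*16 = 13888/9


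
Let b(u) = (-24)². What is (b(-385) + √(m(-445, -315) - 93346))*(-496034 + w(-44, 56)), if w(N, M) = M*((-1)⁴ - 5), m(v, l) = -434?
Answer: -285844608 - 2977548*I*√2605 ≈ -2.8584e+8 - 1.5197e+8*I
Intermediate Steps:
w(N, M) = -4*M (w(N, M) = M*(1 - 5) = M*(-4) = -4*M)
b(u) = 576
(b(-385) + √(m(-445, -315) - 93346))*(-496034 + w(-44, 56)) = (576 + √(-434 - 93346))*(-496034 - 4*56) = (576 + √(-93780))*(-496034 - 224) = (576 + 6*I*√2605)*(-496258) = -285844608 - 2977548*I*√2605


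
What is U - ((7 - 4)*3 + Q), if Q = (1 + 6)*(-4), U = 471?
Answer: 490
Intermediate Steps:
Q = -28 (Q = 7*(-4) = -28)
U - ((7 - 4)*3 + Q) = 471 - ((7 - 4)*3 - 28) = 471 - (3*3 - 28) = 471 - (9 - 28) = 471 - 1*(-19) = 471 + 19 = 490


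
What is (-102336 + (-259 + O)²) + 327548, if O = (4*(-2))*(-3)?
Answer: 280437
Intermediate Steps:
O = 24 (O = -8*(-3) = 24)
(-102336 + (-259 + O)²) + 327548 = (-102336 + (-259 + 24)²) + 327548 = (-102336 + (-235)²) + 327548 = (-102336 + 55225) + 327548 = -47111 + 327548 = 280437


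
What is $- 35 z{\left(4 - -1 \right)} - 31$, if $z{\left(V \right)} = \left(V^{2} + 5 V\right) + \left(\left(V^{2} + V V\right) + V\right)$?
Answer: $-3706$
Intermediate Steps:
$z{\left(V \right)} = 3 V^{2} + 6 V$ ($z{\left(V \right)} = \left(V^{2} + 5 V\right) + \left(\left(V^{2} + V^{2}\right) + V\right) = \left(V^{2} + 5 V\right) + \left(2 V^{2} + V\right) = \left(V^{2} + 5 V\right) + \left(V + 2 V^{2}\right) = 3 V^{2} + 6 V$)
$- 35 z{\left(4 - -1 \right)} - 31 = - 35 \cdot 3 \left(4 - -1\right) \left(2 + \left(4 - -1\right)\right) - 31 = - 35 \cdot 3 \left(4 + 1\right) \left(2 + \left(4 + 1\right)\right) - 31 = - 35 \cdot 3 \cdot 5 \left(2 + 5\right) - 31 = - 35 \cdot 3 \cdot 5 \cdot 7 - 31 = \left(-35\right) 105 - 31 = -3675 - 31 = -3706$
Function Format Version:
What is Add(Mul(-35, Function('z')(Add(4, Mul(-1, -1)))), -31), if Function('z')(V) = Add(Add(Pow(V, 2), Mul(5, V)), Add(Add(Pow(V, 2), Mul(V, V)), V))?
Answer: -3706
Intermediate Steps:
Function('z')(V) = Add(Mul(3, Pow(V, 2)), Mul(6, V)) (Function('z')(V) = Add(Add(Pow(V, 2), Mul(5, V)), Add(Add(Pow(V, 2), Pow(V, 2)), V)) = Add(Add(Pow(V, 2), Mul(5, V)), Add(Mul(2, Pow(V, 2)), V)) = Add(Add(Pow(V, 2), Mul(5, V)), Add(V, Mul(2, Pow(V, 2)))) = Add(Mul(3, Pow(V, 2)), Mul(6, V)))
Add(Mul(-35, Function('z')(Add(4, Mul(-1, -1)))), -31) = Add(Mul(-35, Mul(3, Add(4, Mul(-1, -1)), Add(2, Add(4, Mul(-1, -1))))), -31) = Add(Mul(-35, Mul(3, Add(4, 1), Add(2, Add(4, 1)))), -31) = Add(Mul(-35, Mul(3, 5, Add(2, 5))), -31) = Add(Mul(-35, Mul(3, 5, 7)), -31) = Add(Mul(-35, 105), -31) = Add(-3675, -31) = -3706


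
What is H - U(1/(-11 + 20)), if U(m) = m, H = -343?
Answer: -3088/9 ≈ -343.11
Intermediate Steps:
H - U(1/(-11 + 20)) = -343 - 1/(-11 + 20) = -343 - 1/9 = -343 - 1*⅑ = -343 - ⅑ = -3088/9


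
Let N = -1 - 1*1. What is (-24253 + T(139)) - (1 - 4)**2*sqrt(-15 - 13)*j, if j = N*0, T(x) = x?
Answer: -24114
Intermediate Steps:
N = -2 (N = -1 - 1 = -2)
j = 0 (j = -2*0 = 0)
(-24253 + T(139)) - (1 - 4)**2*sqrt(-15 - 13)*j = (-24253 + 139) - (1 - 4)**2*sqrt(-15 - 13)*0 = -24114 - (-3)**2*sqrt(-28)*0 = -24114 - 9*(2*I*sqrt(7))*0 = -24114 - 18*I*sqrt(7)*0 = -24114 - 1*0 = -24114 + 0 = -24114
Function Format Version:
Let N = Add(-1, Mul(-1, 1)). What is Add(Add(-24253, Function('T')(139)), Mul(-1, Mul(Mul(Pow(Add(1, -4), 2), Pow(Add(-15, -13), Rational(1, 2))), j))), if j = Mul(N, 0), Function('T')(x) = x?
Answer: -24114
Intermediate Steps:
N = -2 (N = Add(-1, -1) = -2)
j = 0 (j = Mul(-2, 0) = 0)
Add(Add(-24253, Function('T')(139)), Mul(-1, Mul(Mul(Pow(Add(1, -4), 2), Pow(Add(-15, -13), Rational(1, 2))), j))) = Add(Add(-24253, 139), Mul(-1, Mul(Mul(Pow(Add(1, -4), 2), Pow(Add(-15, -13), Rational(1, 2))), 0))) = Add(-24114, Mul(-1, Mul(Mul(Pow(-3, 2), Pow(-28, Rational(1, 2))), 0))) = Add(-24114, Mul(-1, Mul(Mul(9, Mul(2, I, Pow(7, Rational(1, 2)))), 0))) = Add(-24114, Mul(-1, Mul(Mul(18, I, Pow(7, Rational(1, 2))), 0))) = Add(-24114, Mul(-1, 0)) = Add(-24114, 0) = -24114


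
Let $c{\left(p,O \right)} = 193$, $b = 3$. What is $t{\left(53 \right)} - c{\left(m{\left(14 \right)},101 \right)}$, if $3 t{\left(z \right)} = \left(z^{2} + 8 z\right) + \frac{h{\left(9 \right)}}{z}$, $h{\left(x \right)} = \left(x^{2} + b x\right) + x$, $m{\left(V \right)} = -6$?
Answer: $\frac{140779}{159} \approx 885.4$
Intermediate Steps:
$h{\left(x \right)} = x^{2} + 4 x$ ($h{\left(x \right)} = \left(x^{2} + 3 x\right) + x = x^{2} + 4 x$)
$t{\left(z \right)} = \frac{39}{z} + \frac{z^{2}}{3} + \frac{8 z}{3}$ ($t{\left(z \right)} = \frac{\left(z^{2} + 8 z\right) + \frac{9 \left(4 + 9\right)}{z}}{3} = \frac{\left(z^{2} + 8 z\right) + \frac{9 \cdot 13}{z}}{3} = \frac{\left(z^{2} + 8 z\right) + \frac{117}{z}}{3} = \frac{z^{2} + 8 z + \frac{117}{z}}{3} = \frac{39}{z} + \frac{z^{2}}{3} + \frac{8 z}{3}$)
$t{\left(53 \right)} - c{\left(m{\left(14 \right)},101 \right)} = \frac{117 + 53^{2} \left(8 + 53\right)}{3 \cdot 53} - 193 = \frac{1}{3} \cdot \frac{1}{53} \left(117 + 2809 \cdot 61\right) - 193 = \frac{1}{3} \cdot \frac{1}{53} \left(117 + 171349\right) - 193 = \frac{1}{3} \cdot \frac{1}{53} \cdot 171466 - 193 = \frac{171466}{159} - 193 = \frac{140779}{159}$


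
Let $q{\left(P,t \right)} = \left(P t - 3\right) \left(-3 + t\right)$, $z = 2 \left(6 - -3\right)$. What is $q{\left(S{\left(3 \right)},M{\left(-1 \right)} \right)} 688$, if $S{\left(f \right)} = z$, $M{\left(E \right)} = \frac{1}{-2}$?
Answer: $28896$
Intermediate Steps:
$M{\left(E \right)} = - \frac{1}{2}$
$z = 18$ ($z = 2 \left(6 + 3\right) = 2 \cdot 9 = 18$)
$S{\left(f \right)} = 18$
$q{\left(P,t \right)} = \left(-3 + t\right) \left(-3 + P t\right)$ ($q{\left(P,t \right)} = \left(-3 + P t\right) \left(-3 + t\right) = \left(-3 + t\right) \left(-3 + P t\right)$)
$q{\left(S{\left(3 \right)},M{\left(-1 \right)} \right)} 688 = \left(9 - - \frac{3}{2} + 18 \left(- \frac{1}{2}\right)^{2} - 54 \left(- \frac{1}{2}\right)\right) 688 = \left(9 + \frac{3}{2} + 18 \cdot \frac{1}{4} + 27\right) 688 = \left(9 + \frac{3}{2} + \frac{9}{2} + 27\right) 688 = 42 \cdot 688 = 28896$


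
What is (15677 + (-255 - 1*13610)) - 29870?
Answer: -28058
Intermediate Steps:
(15677 + (-255 - 1*13610)) - 29870 = (15677 + (-255 - 13610)) - 29870 = (15677 - 13865) - 29870 = 1812 - 29870 = -28058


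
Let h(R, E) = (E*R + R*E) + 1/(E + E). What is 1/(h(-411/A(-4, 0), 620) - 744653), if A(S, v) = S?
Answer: -1240/765381319 ≈ -1.6201e-6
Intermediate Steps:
h(R, E) = 1/(2*E) + 2*E*R (h(R, E) = (E*R + E*R) + 1/(2*E) = 2*E*R + 1/(2*E) = 1/(2*E) + 2*E*R)
1/(h(-411/A(-4, 0), 620) - 744653) = 1/(((½)/620 + 2*620*(-411/(-4))) - 744653) = 1/(((½)*(1/620) + 2*620*(-411*(-¼))) - 744653) = 1/((1/1240 + 2*620*(411/4)) - 744653) = 1/((1/1240 + 127410) - 744653) = 1/(157988401/1240 - 744653) = 1/(-765381319/1240) = -1240/765381319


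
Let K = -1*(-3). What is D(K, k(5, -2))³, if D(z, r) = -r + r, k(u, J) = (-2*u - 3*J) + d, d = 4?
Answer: 0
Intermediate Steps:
k(u, J) = 4 - 3*J - 2*u (k(u, J) = (-2*u - 3*J) + 4 = (-3*J - 2*u) + 4 = 4 - 3*J - 2*u)
K = 3
D(z, r) = 0
D(K, k(5, -2))³ = 0³ = 0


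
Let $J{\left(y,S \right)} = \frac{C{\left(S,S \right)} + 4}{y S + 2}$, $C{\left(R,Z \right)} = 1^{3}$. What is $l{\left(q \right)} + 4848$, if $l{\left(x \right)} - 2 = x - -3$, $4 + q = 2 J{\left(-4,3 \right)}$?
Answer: $4848$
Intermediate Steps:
$C{\left(R,Z \right)} = 1$
$J{\left(y,S \right)} = \frac{5}{2 + S y}$ ($J{\left(y,S \right)} = \frac{1 + 4}{y S + 2} = \frac{5}{S y + 2} = \frac{5}{2 + S y}$)
$q = -5$ ($q = -4 + 2 \frac{5}{2 + 3 \left(-4\right)} = -4 + 2 \frac{5}{2 - 12} = -4 + 2 \frac{5}{-10} = -4 + 2 \cdot 5 \left(- \frac{1}{10}\right) = -4 + 2 \left(- \frac{1}{2}\right) = -4 - 1 = -5$)
$l{\left(x \right)} = 5 + x$ ($l{\left(x \right)} = 2 + \left(x - -3\right) = 2 + \left(x + 3\right) = 2 + \left(3 + x\right) = 5 + x$)
$l{\left(q \right)} + 4848 = \left(5 - 5\right) + 4848 = 0 + 4848 = 4848$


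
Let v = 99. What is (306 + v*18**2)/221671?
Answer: 32382/221671 ≈ 0.14608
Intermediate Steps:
(306 + v*18**2)/221671 = (306 + 99*18**2)/221671 = (306 + 99*324)*(1/221671) = (306 + 32076)*(1/221671) = 32382*(1/221671) = 32382/221671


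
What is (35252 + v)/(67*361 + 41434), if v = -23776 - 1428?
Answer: 10048/65621 ≈ 0.15312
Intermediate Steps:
v = -25204
(35252 + v)/(67*361 + 41434) = (35252 - 25204)/(67*361 + 41434) = 10048/(24187 + 41434) = 10048/65621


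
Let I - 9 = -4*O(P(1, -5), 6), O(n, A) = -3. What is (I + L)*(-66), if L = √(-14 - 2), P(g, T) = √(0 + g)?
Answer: -1386 - 264*I ≈ -1386.0 - 264.0*I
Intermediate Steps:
P(g, T) = √g
L = 4*I (L = √(-16) = 4*I ≈ 4.0*I)
I = 21 (I = 9 - 4*(-3) = 9 + 12 = 21)
(I + L)*(-66) = (21 + 4*I)*(-66) = -1386 - 264*I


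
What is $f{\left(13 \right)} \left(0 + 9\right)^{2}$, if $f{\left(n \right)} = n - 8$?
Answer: $405$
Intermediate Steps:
$f{\left(n \right)} = -8 + n$ ($f{\left(n \right)} = n - 8 = -8 + n$)
$f{\left(13 \right)} \left(0 + 9\right)^{2} = \left(-8 + 13\right) \left(0 + 9\right)^{2} = 5 \cdot 9^{2} = 5 \cdot 81 = 405$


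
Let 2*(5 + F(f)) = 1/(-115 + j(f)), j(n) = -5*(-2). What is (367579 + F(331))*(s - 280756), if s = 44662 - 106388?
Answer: -1888312155557/15 ≈ -1.2589e+11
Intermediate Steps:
j(n) = 10
s = -61726
F(f) = -1051/210 (F(f) = -5 + 1/(2*(-115 + 10)) = -5 + (1/2)/(-105) = -5 + (1/2)*(-1/105) = -5 - 1/210 = -1051/210)
(367579 + F(331))*(s - 280756) = (367579 - 1051/210)*(-61726 - 280756) = (77190539/210)*(-342482) = -1888312155557/15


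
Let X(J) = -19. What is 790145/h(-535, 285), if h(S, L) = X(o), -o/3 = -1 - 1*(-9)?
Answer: -790145/19 ≈ -41587.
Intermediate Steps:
o = -24 (o = -3*(-1 - 1*(-9)) = -3*(-1 + 9) = -3*8 = -24)
h(S, L) = -19
790145/h(-535, 285) = 790145/(-19) = 790145*(-1/19) = -790145/19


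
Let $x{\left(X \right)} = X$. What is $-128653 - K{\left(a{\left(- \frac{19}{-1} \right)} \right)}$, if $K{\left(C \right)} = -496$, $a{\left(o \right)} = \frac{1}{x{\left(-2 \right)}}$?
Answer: $-128157$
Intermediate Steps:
$a{\left(o \right)} = - \frac{1}{2}$ ($a{\left(o \right)} = \frac{1}{-2} = - \frac{1}{2}$)
$-128653 - K{\left(a{\left(- \frac{19}{-1} \right)} \right)} = -128653 - -496 = -128653 + 496 = -128157$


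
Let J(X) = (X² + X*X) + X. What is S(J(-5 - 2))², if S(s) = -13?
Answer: 169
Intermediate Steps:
J(X) = X + 2*X² (J(X) = (X² + X²) + X = 2*X² + X = X + 2*X²)
S(J(-5 - 2))² = (-13)² = 169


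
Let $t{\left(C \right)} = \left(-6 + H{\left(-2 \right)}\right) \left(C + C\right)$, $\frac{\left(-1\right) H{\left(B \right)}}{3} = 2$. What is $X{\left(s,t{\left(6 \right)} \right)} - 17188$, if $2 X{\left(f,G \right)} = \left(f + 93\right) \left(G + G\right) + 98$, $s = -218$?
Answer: $861$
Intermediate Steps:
$H{\left(B \right)} = -6$ ($H{\left(B \right)} = \left(-3\right) 2 = -6$)
$t{\left(C \right)} = - 24 C$ ($t{\left(C \right)} = \left(-6 - 6\right) \left(C + C\right) = - 12 \cdot 2 C = - 24 C$)
$X{\left(f,G \right)} = 49 + G \left(93 + f\right)$ ($X{\left(f,G \right)} = \frac{\left(f + 93\right) \left(G + G\right) + 98}{2} = \frac{\left(93 + f\right) 2 G + 98}{2} = \frac{2 G \left(93 + f\right) + 98}{2} = \frac{98 + 2 G \left(93 + f\right)}{2} = 49 + G \left(93 + f\right)$)
$X{\left(s,t{\left(6 \right)} \right)} - 17188 = \left(49 + 93 \left(\left(-24\right) 6\right) + \left(-24\right) 6 \left(-218\right)\right) - 17188 = \left(49 + 93 \left(-144\right) - -31392\right) - 17188 = \left(49 - 13392 + 31392\right) - 17188 = 18049 - 17188 = 861$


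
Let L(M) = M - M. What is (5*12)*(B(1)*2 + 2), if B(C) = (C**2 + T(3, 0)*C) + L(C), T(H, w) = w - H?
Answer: -120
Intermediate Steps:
L(M) = 0
B(C) = C**2 - 3*C (B(C) = (C**2 + (0 - 1*3)*C) + 0 = (C**2 + (0 - 3)*C) + 0 = (C**2 - 3*C) + 0 = C**2 - 3*C)
(5*12)*(B(1)*2 + 2) = (5*12)*((1*(-3 + 1))*2 + 2) = 60*((1*(-2))*2 + 2) = 60*(-2*2 + 2) = 60*(-4 + 2) = 60*(-2) = -120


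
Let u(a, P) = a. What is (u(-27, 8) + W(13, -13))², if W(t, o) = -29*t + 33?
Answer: 137641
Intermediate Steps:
W(t, o) = 33 - 29*t
(u(-27, 8) + W(13, -13))² = (-27 + (33 - 29*13))² = (-27 + (33 - 377))² = (-27 - 344)² = (-371)² = 137641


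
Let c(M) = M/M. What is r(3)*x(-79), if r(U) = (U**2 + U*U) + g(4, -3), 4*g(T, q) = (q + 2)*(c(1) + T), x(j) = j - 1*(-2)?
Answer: -5159/4 ≈ -1289.8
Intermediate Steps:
c(M) = 1
x(j) = 2 + j (x(j) = j + 2 = 2 + j)
g(T, q) = (1 + T)*(2 + q)/4 (g(T, q) = ((q + 2)*(1 + T))/4 = ((2 + q)*(1 + T))/4 = ((1 + T)*(2 + q))/4 = (1 + T)*(2 + q)/4)
r(U) = -5/4 + 2*U**2 (r(U) = (U**2 + U*U) + (1/2 + (1/2)*4 + (1/4)*(-3) + (1/4)*4*(-3)) = (U**2 + U**2) + (1/2 + 2 - 3/4 - 3) = 2*U**2 - 5/4 = -5/4 + 2*U**2)
r(3)*x(-79) = (-5/4 + 2*3**2)*(2 - 79) = (-5/4 + 2*9)*(-77) = (-5/4 + 18)*(-77) = (67/4)*(-77) = -5159/4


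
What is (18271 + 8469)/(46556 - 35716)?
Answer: 1337/542 ≈ 2.4668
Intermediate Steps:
(18271 + 8469)/(46556 - 35716) = 26740/10840 = 26740*(1/10840) = 1337/542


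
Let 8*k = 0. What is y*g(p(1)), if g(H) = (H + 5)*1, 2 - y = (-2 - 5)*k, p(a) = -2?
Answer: 6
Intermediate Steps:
k = 0 (k = (1/8)*0 = 0)
y = 2 (y = 2 - (-2 - 5)*0 = 2 - (-7)*0 = 2 - 1*0 = 2 + 0 = 2)
g(H) = 5 + H (g(H) = (5 + H)*1 = 5 + H)
y*g(p(1)) = 2*(5 - 2) = 2*3 = 6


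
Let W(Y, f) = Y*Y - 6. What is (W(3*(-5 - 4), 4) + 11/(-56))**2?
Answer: 1638387529/3136 ≈ 5.2245e+5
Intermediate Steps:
W(Y, f) = -6 + Y**2 (W(Y, f) = Y**2 - 6 = -6 + Y**2)
(W(3*(-5 - 4), 4) + 11/(-56))**2 = ((-6 + (3*(-5 - 4))**2) + 11/(-56))**2 = ((-6 + (3*(-9))**2) + 11*(-1/56))**2 = ((-6 + (-27)**2) - 11/56)**2 = ((-6 + 729) - 11/56)**2 = (723 - 11/56)**2 = (40477/56)**2 = 1638387529/3136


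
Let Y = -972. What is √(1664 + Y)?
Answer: 2*√173 ≈ 26.306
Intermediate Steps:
√(1664 + Y) = √(1664 - 972) = √692 = 2*√173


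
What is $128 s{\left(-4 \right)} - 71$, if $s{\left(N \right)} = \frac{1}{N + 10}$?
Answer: $- \frac{149}{3} \approx -49.667$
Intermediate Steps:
$s{\left(N \right)} = \frac{1}{10 + N}$
$128 s{\left(-4 \right)} - 71 = \frac{128}{10 - 4} - 71 = \frac{128}{6} - 71 = 128 \cdot \frac{1}{6} - 71 = \frac{64}{3} - 71 = - \frac{149}{3}$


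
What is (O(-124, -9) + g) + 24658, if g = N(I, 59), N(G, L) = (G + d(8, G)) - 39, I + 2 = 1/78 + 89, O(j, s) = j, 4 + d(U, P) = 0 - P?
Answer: 24491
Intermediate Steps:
d(U, P) = -4 - P (d(U, P) = -4 + (0 - P) = -4 - P)
I = 6787/78 (I = -2 + (1/78 + 89) = -2 + 6943/78 = 6787/78 ≈ 87.013)
N(G, L) = -43 (N(G, L) = (G + (-4 - G)) - 39 = -4 - 39 = -43)
g = -43
(O(-124, -9) + g) + 24658 = (-124 - 43) + 24658 = -167 + 24658 = 24491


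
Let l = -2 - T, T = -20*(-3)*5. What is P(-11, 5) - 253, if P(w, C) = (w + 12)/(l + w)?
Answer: -79190/313 ≈ -253.00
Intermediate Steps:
T = 300 (T = -5*(-12)*5 = 60*5 = 300)
l = -302 (l = -2 - 1*300 = -2 - 300 = -302)
P(w, C) = (12 + w)/(-302 + w) (P(w, C) = (w + 12)/(-302 + w) = (12 + w)/(-302 + w))
P(-11, 5) - 253 = (12 - 11)/(-302 - 11) - 253 = 1/(-313) - 253 = -1/313*1 - 253 = -1/313 - 253 = -79190/313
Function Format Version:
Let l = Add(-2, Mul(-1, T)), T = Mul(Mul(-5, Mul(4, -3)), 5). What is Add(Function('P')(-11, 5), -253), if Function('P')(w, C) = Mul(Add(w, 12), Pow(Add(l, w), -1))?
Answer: Rational(-79190, 313) ≈ -253.00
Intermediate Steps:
T = 300 (T = Mul(Mul(-5, -12), 5) = Mul(60, 5) = 300)
l = -302 (l = Add(-2, Mul(-1, 300)) = Add(-2, -300) = -302)
Function('P')(w, C) = Mul(Pow(Add(-302, w), -1), Add(12, w)) (Function('P')(w, C) = Mul(Add(w, 12), Pow(Add(-302, w), -1)) = Mul(Add(12, w), Pow(Add(-302, w), -1)) = Mul(Pow(Add(-302, w), -1), Add(12, w)))
Add(Function('P')(-11, 5), -253) = Add(Mul(Pow(Add(-302, -11), -1), Add(12, -11)), -253) = Add(Mul(Pow(-313, -1), 1), -253) = Add(Mul(Rational(-1, 313), 1), -253) = Add(Rational(-1, 313), -253) = Rational(-79190, 313)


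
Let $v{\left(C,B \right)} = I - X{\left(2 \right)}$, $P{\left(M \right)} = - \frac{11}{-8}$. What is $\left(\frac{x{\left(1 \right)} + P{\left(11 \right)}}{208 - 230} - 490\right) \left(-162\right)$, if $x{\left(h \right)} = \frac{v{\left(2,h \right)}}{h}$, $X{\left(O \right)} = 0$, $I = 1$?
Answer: $\frac{6986979}{88} \approx 79398.0$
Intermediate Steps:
$P{\left(M \right)} = \frac{11}{8}$ ($P{\left(M \right)} = \left(-11\right) \left(- \frac{1}{8}\right) = \frac{11}{8}$)
$v{\left(C,B \right)} = 1$ ($v{\left(C,B \right)} = 1 - 0 = 1 + 0 = 1$)
$x{\left(h \right)} = \frac{1}{h}$ ($x{\left(h \right)} = 1 \frac{1}{h} = \frac{1}{h}$)
$\left(\frac{x{\left(1 \right)} + P{\left(11 \right)}}{208 - 230} - 490\right) \left(-162\right) = \left(\frac{1^{-1} + \frac{11}{8}}{208 - 230} - 490\right) \left(-162\right) = \left(\frac{1 + \frac{11}{8}}{-22} - 490\right) \left(-162\right) = \left(\frac{19}{8} \left(- \frac{1}{22}\right) - 490\right) \left(-162\right) = \left(- \frac{19}{176} - 490\right) \left(-162\right) = \left(- \frac{86259}{176}\right) \left(-162\right) = \frac{6986979}{88}$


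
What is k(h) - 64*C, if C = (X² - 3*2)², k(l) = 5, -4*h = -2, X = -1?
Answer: -1595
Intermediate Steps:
h = ½ (h = -¼*(-2) = ½ ≈ 0.50000)
C = 25 (C = ((-1)² - 3*2)² = (1 - 6)² = (-5)² = 25)
k(h) - 64*C = 5 - 64*25 = 5 - 1600 = -1595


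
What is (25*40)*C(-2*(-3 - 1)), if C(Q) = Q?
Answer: 8000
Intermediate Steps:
(25*40)*C(-2*(-3 - 1)) = (25*40)*(-2*(-3 - 1)) = 1000*(-2*(-4)) = 1000*8 = 8000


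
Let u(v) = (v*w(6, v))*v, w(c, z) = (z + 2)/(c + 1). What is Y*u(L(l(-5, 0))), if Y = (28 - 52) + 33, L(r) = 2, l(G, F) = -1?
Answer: 144/7 ≈ 20.571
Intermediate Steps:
w(c, z) = (2 + z)/(1 + c)
u(v) = v²*(2/7 + v/7) (u(v) = (v*((2 + v)/(1 + 6)))*v = (v*((2 + v)/7))*v = (v*(2/7 + v/7))*v = v²*(2/7 + v/7))
Y = 9 (Y = -24 + 33 = 9)
Y*u(L(l(-5, 0))) = 9*((⅐)*2²*(2 + 2)) = 9*((⅐)*4*4) = 9*(16/7) = 144/7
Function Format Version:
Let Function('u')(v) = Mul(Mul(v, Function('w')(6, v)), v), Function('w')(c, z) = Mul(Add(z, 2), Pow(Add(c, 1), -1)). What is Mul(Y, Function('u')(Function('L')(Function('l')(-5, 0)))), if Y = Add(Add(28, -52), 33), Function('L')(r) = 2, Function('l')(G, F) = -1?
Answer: Rational(144, 7) ≈ 20.571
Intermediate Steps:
Function('w')(c, z) = Mul(Pow(Add(1, c), -1), Add(2, z)) (Function('w')(c, z) = Mul(Add(2, z), Pow(Add(1, c), -1)) = Mul(Pow(Add(1, c), -1), Add(2, z)))
Function('u')(v) = Mul(Pow(v, 2), Add(Rational(2, 7), Mul(Rational(1, 7), v))) (Function('u')(v) = Mul(Mul(v, Mul(Pow(Add(1, 6), -1), Add(2, v))), v) = Mul(Mul(v, Mul(Pow(7, -1), Add(2, v))), v) = Mul(Mul(v, Mul(Rational(1, 7), Add(2, v))), v) = Mul(Mul(v, Add(Rational(2, 7), Mul(Rational(1, 7), v))), v) = Mul(Pow(v, 2), Add(Rational(2, 7), Mul(Rational(1, 7), v))))
Y = 9 (Y = Add(-24, 33) = 9)
Mul(Y, Function('u')(Function('L')(Function('l')(-5, 0)))) = Mul(9, Mul(Rational(1, 7), Pow(2, 2), Add(2, 2))) = Mul(9, Mul(Rational(1, 7), 4, 4)) = Mul(9, Rational(16, 7)) = Rational(144, 7)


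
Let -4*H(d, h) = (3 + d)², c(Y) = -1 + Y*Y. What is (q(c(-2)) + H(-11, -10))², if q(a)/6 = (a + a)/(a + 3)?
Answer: 100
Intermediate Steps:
c(Y) = -1 + Y²
q(a) = 12*a/(3 + a) (q(a) = 6*((a + a)/(a + 3)) = 6*((2*a)/(3 + a)) = 6*(2*a/(3 + a)) = 12*a/(3 + a))
H(d, h) = -(3 + d)²/4
(q(c(-2)) + H(-11, -10))² = (12*(-1 + (-2)²)/(3 + (-1 + (-2)²)) - (3 - 11)²/4)² = (12*(-1 + 4)/(3 + (-1 + 4)) - ¼*(-8)²)² = (12*3/(3 + 3) - ¼*64)² = (12*3/6 - 16)² = (12*3*(⅙) - 16)² = (6 - 16)² = (-10)² = 100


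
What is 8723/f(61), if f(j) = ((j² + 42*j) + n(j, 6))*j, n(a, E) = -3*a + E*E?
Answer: 11/472 ≈ 0.023305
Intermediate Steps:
n(a, E) = E² - 3*a (n(a, E) = -3*a + E² = E² - 3*a)
f(j) = j*(36 + j² + 39*j) (f(j) = ((j² + 42*j) + (6² - 3*j))*j = ((j² + 42*j) + (36 - 3*j))*j = (36 + j² + 39*j)*j = j*(36 + j² + 39*j))
8723/f(61) = 8723/((61*(36 + 61² + 39*61))) = 8723/((61*(36 + 3721 + 2379))) = 8723/((61*6136)) = 8723/374296 = 8723*(1/374296) = 11/472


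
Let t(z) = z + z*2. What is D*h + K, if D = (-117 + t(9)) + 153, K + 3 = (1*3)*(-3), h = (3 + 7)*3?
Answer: 1878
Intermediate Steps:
h = 30 (h = 10*3 = 30)
t(z) = 3*z (t(z) = z + 2*z = 3*z)
K = -12 (K = -3 + (1*3)*(-3) = -3 + 3*(-3) = -3 - 9 = -12)
D = 63 (D = (-117 + 3*9) + 153 = (-117 + 27) + 153 = -90 + 153 = 63)
D*h + K = 63*30 - 12 = 1890 - 12 = 1878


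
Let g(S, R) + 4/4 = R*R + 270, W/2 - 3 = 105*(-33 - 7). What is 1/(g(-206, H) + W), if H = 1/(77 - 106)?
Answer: -841/6833124 ≈ -0.00012308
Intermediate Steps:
H = -1/29 (H = 1/(-29) = -1/29 ≈ -0.034483)
W = -8394 (W = 6 + 2*(105*(-33 - 7)) = 6 + 2*(105*(-40)) = 6 + 2*(-4200) = 6 - 8400 = -8394)
g(S, R) = 269 + R**2 (g(S, R) = -1 + (R*R + 270) = -1 + (R**2 + 270) = -1 + (270 + R**2) = 269 + R**2)
1/(g(-206, H) + W) = 1/((269 + (-1/29)**2) - 8394) = 1/((269 + 1/841) - 8394) = 1/(226230/841 - 8394) = 1/(-6833124/841) = -841/6833124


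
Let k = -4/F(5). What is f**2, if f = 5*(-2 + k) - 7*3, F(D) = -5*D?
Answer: 22801/25 ≈ 912.04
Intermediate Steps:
k = 4/25 (k = -4/((-5*5)) = -4/(-25) = -4*(-1/25) = 4/25 ≈ 0.16000)
f = -151/5 (f = 5*(-2 + 4/25) - 7*3 = 5*(-46/25) - 21 = -46/5 - 21 = -151/5 ≈ -30.200)
f**2 = (-151/5)**2 = 22801/25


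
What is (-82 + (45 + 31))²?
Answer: 36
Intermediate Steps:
(-82 + (45 + 31))² = (-82 + 76)² = (-6)² = 36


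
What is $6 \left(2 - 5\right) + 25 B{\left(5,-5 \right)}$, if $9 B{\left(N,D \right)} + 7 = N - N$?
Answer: $- \frac{337}{9} \approx -37.444$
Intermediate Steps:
$B{\left(N,D \right)} = - \frac{7}{9}$ ($B{\left(N,D \right)} = - \frac{7}{9} + \frac{N - N}{9} = - \frac{7}{9} + \frac{1}{9} \cdot 0 = - \frac{7}{9} + 0 = - \frac{7}{9}$)
$6 \left(2 - 5\right) + 25 B{\left(5,-5 \right)} = 6 \left(2 - 5\right) + 25 \left(- \frac{7}{9}\right) = 6 \left(-3\right) - \frac{175}{9} = -18 - \frac{175}{9} = - \frac{337}{9}$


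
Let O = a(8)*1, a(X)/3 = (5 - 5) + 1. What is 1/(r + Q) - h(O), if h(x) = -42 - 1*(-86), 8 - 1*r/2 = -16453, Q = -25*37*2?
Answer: -1367167/31072 ≈ -44.000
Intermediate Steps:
Q = -1850 (Q = -925*2 = -1850)
r = 32922 (r = 16 - 2*(-16453) = 16 + 32906 = 32922)
a(X) = 3 (a(X) = 3*((5 - 5) + 1) = 3*(0 + 1) = 3*1 = 3)
O = 3 (O = 3*1 = 3)
h(x) = 44 (h(x) = -42 + 86 = 44)
1/(r + Q) - h(O) = 1/(32922 - 1850) - 1*44 = 1/31072 - 44 = -1367167/31072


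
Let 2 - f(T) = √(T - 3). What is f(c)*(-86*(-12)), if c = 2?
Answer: 2064 - 1032*I ≈ 2064.0 - 1032.0*I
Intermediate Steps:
f(T) = 2 - √(-3 + T) (f(T) = 2 - √(T - 3) = 2 - √(-3 + T))
f(c)*(-86*(-12)) = (2 - √(-3 + 2))*(-86*(-12)) = (2 - √(-1))*1032 = (2 - I)*1032 = 2064 - 1032*I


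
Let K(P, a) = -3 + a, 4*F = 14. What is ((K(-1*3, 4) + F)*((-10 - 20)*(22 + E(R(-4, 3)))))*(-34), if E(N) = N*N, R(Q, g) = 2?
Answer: 119340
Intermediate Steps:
F = 7/2 (F = (¼)*14 = 7/2 ≈ 3.5000)
E(N) = N²
((K(-1*3, 4) + F)*((-10 - 20)*(22 + E(R(-4, 3)))))*(-34) = (((-3 + 4) + 7/2)*((-10 - 20)*(22 + 2²)))*(-34) = ((1 + 7/2)*(-30*(22 + 4)))*(-34) = (9*(-30*26)/2)*(-34) = ((9/2)*(-780))*(-34) = -3510*(-34) = 119340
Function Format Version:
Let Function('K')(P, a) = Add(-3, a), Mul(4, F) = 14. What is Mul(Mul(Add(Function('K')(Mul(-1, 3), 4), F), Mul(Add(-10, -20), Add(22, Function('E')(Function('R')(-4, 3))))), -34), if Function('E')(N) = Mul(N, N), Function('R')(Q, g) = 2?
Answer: 119340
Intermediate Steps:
F = Rational(7, 2) (F = Mul(Rational(1, 4), 14) = Rational(7, 2) ≈ 3.5000)
Function('E')(N) = Pow(N, 2)
Mul(Mul(Add(Function('K')(Mul(-1, 3), 4), F), Mul(Add(-10, -20), Add(22, Function('E')(Function('R')(-4, 3))))), -34) = Mul(Mul(Add(Add(-3, 4), Rational(7, 2)), Mul(Add(-10, -20), Add(22, Pow(2, 2)))), -34) = Mul(Mul(Add(1, Rational(7, 2)), Mul(-30, Add(22, 4))), -34) = Mul(Mul(Rational(9, 2), Mul(-30, 26)), -34) = Mul(Mul(Rational(9, 2), -780), -34) = Mul(-3510, -34) = 119340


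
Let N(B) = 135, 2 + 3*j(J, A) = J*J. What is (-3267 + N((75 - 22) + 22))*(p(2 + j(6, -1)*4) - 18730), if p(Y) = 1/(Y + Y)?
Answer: 4165025211/71 ≈ 5.8662e+7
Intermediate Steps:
j(J, A) = -⅔ + J²/3 (j(J, A) = -⅔ + (J*J)/3 = -⅔ + J²/3)
p(Y) = 1/(2*Y)
(-3267 + N((75 - 22) + 22))*(p(2 + j(6, -1)*4) - 18730) = (-3267 + 135)*(1/(2*(2 + (-⅔ + (⅓)*6²)*4)) - 18730) = -3132*(1/(2*(2 + (-⅔ + (⅓)*36)*4)) - 18730) = -3132*(1/(2*(2 + (-⅔ + 12)*4)) - 18730) = -3132*(1/(2*(2 + (34/3)*4)) - 18730) = -3132*(1/(2*(2 + 136/3)) - 18730) = -3132*(1/(2*(142/3)) - 18730) = -3132*((½)*(3/142) - 18730) = -3132*(3/284 - 18730) = -3132*(-5319317/284) = 4165025211/71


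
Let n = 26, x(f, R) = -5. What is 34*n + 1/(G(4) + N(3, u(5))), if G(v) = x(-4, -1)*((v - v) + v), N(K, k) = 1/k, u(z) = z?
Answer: 87511/99 ≈ 883.95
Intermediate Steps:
G(v) = -5*v (G(v) = -5*((v - v) + v) = -5*(0 + v) = -5*v)
34*n + 1/(G(4) + N(3, u(5))) = 34*26 + 1/(-5*4 + 1/5) = 884 + 1/(-20 + ⅕) = 884 + 1/(-99/5) = 884 - 5/99 = 87511/99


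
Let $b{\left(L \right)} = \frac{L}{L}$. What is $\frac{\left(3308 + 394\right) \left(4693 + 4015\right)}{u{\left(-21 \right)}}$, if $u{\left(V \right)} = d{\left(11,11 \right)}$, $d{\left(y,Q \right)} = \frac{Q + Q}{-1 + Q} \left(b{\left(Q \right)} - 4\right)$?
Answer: $- \frac{53728360}{11} \approx -4.8844 \cdot 10^{6}$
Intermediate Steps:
$b{\left(L \right)} = 1$
$d{\left(y,Q \right)} = - \frac{6 Q}{-1 + Q}$ ($d{\left(y,Q \right)} = \frac{Q + Q}{-1 + Q} \left(1 - 4\right) = \frac{2 Q}{-1 + Q} \left(-3\right) = - \frac{6 Q}{-1 + Q}$)
$u{\left(V \right)} = - \frac{33}{5}$ ($u{\left(V \right)} = \left(-6\right) 11 \frac{1}{-1 + 11} = \left(-6\right) 11 \cdot \frac{1}{10} = - \frac{33}{5}$)
$\frac{\left(3308 + 394\right) \left(4693 + 4015\right)}{u{\left(-21 \right)}} = \frac{\left(3308 + 394\right) \left(4693 + 4015\right)}{- \frac{33}{5}} = 3702 \cdot 8708 \left(- \frac{5}{33}\right) = 32237016 \left(- \frac{5}{33}\right) = - \frac{53728360}{11}$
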